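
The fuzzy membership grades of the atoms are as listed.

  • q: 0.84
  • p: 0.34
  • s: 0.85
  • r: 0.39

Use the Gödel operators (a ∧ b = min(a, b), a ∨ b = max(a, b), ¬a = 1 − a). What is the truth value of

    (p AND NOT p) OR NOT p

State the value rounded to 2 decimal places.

0.66

NOT p = 1 − 0.34 = 0.66
p AND NOT p = min(a, b) on (0.34, 0.66) = 0.34
NOT p = 1 − 0.34 = 0.66
(p AND NOT p) OR NOT p = max(a, b) on (0.34, 0.66) = 0.66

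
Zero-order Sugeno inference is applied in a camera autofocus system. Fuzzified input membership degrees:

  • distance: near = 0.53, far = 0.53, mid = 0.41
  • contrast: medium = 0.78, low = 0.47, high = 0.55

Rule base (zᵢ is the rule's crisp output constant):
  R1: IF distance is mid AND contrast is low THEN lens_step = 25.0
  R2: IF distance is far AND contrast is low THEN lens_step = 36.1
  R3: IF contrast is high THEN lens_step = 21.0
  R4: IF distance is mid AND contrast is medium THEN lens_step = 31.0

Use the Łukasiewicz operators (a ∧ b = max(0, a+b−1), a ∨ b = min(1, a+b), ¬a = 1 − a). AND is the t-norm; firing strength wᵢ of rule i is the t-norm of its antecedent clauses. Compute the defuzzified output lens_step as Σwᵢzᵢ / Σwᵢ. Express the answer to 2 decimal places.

23.57

R1 (z=25.0): mid=0.41, low=0.47; AND[max(0, a+b−1)] → w = 0.00
R2 (z=36.1): far=0.53, low=0.47; AND[max(0, a+b−1)] → w = 0.00
R3 (z=21.0): high=0.55 → w = 0.55
R4 (z=31.0): mid=0.41, medium=0.78; AND[max(0, a+b−1)] → w = 0.19
Weighted average = (0.00·25.0 + 0.00·36.1 + 0.55·21.0 + 0.19·31.0) / (0.00 + 0.00 + 0.55 + 0.19)
  = 17.4400 / 0.7400 = 23.57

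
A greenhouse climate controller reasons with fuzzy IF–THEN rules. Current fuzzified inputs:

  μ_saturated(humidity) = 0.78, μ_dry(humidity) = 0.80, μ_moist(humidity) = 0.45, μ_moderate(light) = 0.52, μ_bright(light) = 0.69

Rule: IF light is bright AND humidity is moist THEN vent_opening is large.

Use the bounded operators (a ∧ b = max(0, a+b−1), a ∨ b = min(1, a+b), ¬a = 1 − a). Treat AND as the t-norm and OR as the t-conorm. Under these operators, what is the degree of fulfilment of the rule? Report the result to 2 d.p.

0.14

firing strength: bright=0.69, moist=0.45; AND[max(0, a+b−1)] → w = 0.14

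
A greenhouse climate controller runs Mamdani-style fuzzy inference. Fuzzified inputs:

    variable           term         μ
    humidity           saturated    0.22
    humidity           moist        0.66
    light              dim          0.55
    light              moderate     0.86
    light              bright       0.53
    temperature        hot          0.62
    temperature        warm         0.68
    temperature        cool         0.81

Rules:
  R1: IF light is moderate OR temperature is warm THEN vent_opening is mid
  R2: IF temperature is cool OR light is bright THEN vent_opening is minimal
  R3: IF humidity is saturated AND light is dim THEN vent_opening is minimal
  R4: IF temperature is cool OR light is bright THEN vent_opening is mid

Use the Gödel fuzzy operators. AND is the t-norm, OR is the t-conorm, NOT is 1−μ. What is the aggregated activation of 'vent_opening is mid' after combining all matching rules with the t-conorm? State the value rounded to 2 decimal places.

R1: moderate=0.86, warm=0.68; OR[max(a, b)] → w = 0.86
R2: cool=0.81, bright=0.53; OR[max(a, b)] → w = 0.81
R3: saturated=0.22, dim=0.55; AND[min(a, b)] → w = 0.22
R4: cool=0.81, bright=0.53; OR[max(a, b)] → w = 0.81
Rules with consequent 'mid': {R1, R4} → strengths 0.86, 0.81
Aggregate via t-conorm [max(a, b)]: 0.86

0.86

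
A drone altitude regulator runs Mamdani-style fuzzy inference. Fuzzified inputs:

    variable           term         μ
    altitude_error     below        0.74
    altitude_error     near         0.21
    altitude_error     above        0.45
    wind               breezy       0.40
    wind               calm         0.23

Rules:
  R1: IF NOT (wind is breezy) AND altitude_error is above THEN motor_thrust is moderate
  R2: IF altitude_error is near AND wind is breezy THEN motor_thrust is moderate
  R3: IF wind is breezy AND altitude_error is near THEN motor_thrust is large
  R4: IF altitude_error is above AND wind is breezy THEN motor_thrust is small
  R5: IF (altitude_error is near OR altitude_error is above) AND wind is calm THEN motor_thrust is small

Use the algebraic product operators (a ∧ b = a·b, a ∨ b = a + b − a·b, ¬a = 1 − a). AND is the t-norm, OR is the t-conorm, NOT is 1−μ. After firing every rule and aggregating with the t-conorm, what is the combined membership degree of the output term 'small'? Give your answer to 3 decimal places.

R1: ¬breezy=1−0.40=0.60, above=0.45; AND[a·b] → w = 0.2700
R2: near=0.21, breezy=0.40; AND[a·b] → w = 0.0840
R3: breezy=0.40, near=0.21; AND[a·b] → w = 0.0840
R4: above=0.45, breezy=0.40; AND[a·b] → w = 0.1800
R5: (near=0.21 OR above=0.45) = 0.5655; AND[a·b] with calm=0.23 → w = 0.1301
Rules with consequent 'small': {R4, R5} → strengths 0.1800, 0.1301
Aggregate via t-conorm [a + b − a·b]: 0.2867

0.287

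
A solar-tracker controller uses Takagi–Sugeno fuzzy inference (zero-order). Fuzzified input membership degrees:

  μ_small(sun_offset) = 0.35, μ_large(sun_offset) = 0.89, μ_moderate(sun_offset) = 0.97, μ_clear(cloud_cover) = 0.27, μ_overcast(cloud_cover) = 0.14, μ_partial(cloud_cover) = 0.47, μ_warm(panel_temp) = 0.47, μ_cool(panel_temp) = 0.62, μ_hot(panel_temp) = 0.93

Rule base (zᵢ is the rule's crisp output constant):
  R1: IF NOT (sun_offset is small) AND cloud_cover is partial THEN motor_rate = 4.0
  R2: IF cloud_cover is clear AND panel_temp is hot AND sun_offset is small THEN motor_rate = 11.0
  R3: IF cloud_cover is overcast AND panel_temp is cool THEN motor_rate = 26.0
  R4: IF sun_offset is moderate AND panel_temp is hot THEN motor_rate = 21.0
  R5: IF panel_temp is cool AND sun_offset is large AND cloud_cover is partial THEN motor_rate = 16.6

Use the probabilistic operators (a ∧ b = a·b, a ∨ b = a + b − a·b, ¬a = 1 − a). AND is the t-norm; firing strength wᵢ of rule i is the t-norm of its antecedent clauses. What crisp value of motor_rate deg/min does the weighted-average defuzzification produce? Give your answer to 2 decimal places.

R1 (z=4.0): ¬small=1−0.35=0.65, partial=0.47; AND[a·b] → w = 0.3055
R2 (z=11.0): clear=0.27, hot=0.93, small=0.35; AND[a·b] → w = 0.0879
R3 (z=26.0): overcast=0.14, cool=0.62; AND[a·b] → w = 0.0868
R4 (z=21.0): moderate=0.97, hot=0.93; AND[a·b] → w = 0.9021
R5 (z=16.6): cool=0.62, large=0.89, partial=0.47; AND[a·b] → w = 0.2593
Weighted average = (0.3055·4.0 + 0.0879·11.0 + 0.0868·26.0 + 0.9021·21.0 + 0.2593·16.6) / (0.3055 + 0.0879 + 0.0868 + 0.9021 + 0.2593)
  = 27.6948 / 1.6416 = 16.87

16.87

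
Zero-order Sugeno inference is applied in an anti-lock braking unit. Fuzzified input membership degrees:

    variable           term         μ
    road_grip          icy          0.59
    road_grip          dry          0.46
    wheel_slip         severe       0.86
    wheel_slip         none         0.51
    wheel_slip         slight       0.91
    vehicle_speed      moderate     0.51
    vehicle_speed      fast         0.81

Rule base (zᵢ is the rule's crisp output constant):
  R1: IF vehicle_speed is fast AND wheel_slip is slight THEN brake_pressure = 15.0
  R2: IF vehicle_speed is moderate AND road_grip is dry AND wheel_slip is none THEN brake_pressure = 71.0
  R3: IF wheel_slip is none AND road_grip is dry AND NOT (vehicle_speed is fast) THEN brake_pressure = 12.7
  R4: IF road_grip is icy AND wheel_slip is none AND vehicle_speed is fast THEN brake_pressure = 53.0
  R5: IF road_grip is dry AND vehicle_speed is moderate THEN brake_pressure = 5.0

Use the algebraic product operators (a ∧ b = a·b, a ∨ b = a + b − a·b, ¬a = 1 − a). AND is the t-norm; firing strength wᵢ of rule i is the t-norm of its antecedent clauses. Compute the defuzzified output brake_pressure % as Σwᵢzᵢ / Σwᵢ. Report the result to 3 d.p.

R1 (z=15.0): fast=0.81, slight=0.91; AND[a·b] → w = 0.7371
R2 (z=71.0): moderate=0.51, dry=0.46, none=0.51; AND[a·b] → w = 0.1196
R3 (z=12.7): none=0.51, dry=0.46, ¬fast=1−0.81=0.19; AND[a·b] → w = 0.0446
R4 (z=53.0): icy=0.59, none=0.51, fast=0.81; AND[a·b] → w = 0.2437
R5 (z=5.0): dry=0.46, moderate=0.51; AND[a·b] → w = 0.2346
Weighted average = (0.7371·15.0 + 0.1196·71.0 + 0.0446·12.7 + 0.2437·53.0 + 0.2346·5.0) / (0.7371 + 0.1196 + 0.0446 + 0.2437 + 0.2346)
  = 34.2081 / 1.3796 = 24.795

24.795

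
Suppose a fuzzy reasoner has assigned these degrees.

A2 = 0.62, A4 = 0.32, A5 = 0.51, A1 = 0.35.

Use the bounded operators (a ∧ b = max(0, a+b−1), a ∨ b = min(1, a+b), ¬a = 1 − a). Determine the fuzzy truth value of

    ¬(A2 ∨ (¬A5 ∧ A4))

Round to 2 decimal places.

0.38

¬A5 = 1 − 0.51 = 0.49
¬A5 ∧ A4 = max(0, a+b−1) on (0.49, 0.32) = 0.00
A2 ∨ (¬A5 ∧ A4) = min(1, a+b) on (0.62, 0.00) = 0.62
¬(A2 ∨ (¬A5 ∧ A4)) = 1 − 0.62 = 0.38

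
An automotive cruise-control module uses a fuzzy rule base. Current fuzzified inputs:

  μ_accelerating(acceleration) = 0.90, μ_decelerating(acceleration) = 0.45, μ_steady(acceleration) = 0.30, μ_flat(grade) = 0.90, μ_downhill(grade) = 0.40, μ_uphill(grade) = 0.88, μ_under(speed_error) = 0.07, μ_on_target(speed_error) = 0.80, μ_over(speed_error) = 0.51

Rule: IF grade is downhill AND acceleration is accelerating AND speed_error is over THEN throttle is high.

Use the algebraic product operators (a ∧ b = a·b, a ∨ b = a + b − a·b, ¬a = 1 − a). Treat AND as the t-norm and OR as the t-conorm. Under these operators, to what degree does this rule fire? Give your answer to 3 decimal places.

0.184

firing strength: downhill=0.40, accelerating=0.90, over=0.51; AND[a·b] → w = 0.1836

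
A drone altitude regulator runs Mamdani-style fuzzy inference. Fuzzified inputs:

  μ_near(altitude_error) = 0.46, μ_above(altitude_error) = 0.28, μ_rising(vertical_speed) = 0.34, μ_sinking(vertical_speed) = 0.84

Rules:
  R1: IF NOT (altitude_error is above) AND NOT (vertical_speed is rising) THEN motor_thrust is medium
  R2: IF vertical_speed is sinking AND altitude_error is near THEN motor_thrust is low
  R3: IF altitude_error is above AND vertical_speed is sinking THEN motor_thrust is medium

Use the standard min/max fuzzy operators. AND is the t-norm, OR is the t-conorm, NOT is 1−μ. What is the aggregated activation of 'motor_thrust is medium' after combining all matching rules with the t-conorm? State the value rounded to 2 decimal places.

0.66

R1: ¬above=1−0.28=0.72, ¬rising=1−0.34=0.66; AND[min(a, b)] → w = 0.66
R2: sinking=0.84, near=0.46; AND[min(a, b)] → w = 0.46
R3: above=0.28, sinking=0.84; AND[min(a, b)] → w = 0.28
Rules with consequent 'medium': {R1, R3} → strengths 0.66, 0.28
Aggregate via t-conorm [max(a, b)]: 0.66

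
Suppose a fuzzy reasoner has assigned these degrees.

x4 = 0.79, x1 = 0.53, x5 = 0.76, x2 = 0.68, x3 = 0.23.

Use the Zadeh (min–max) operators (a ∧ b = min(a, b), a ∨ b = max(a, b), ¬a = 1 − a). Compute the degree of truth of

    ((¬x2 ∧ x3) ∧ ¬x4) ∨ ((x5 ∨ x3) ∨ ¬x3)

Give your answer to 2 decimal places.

¬x2 = 1 − 0.68 = 0.32
¬x2 ∧ x3 = min(a, b) on (0.32, 0.23) = 0.23
¬x4 = 1 − 0.79 = 0.21
(¬x2 ∧ x3) ∧ ¬x4 = min(a, b) on (0.23, 0.21) = 0.21
x5 ∨ x3 = max(a, b) on (0.76, 0.23) = 0.76
¬x3 = 1 − 0.23 = 0.77
(x5 ∨ x3) ∨ ¬x3 = max(a, b) on (0.76, 0.77) = 0.77
((¬x2 ∧ x3) ∧ ¬x4) ∨ ((x5 ∨ x3) ∨ ¬x3) = max(a, b) on (0.21, 0.77) = 0.77

0.77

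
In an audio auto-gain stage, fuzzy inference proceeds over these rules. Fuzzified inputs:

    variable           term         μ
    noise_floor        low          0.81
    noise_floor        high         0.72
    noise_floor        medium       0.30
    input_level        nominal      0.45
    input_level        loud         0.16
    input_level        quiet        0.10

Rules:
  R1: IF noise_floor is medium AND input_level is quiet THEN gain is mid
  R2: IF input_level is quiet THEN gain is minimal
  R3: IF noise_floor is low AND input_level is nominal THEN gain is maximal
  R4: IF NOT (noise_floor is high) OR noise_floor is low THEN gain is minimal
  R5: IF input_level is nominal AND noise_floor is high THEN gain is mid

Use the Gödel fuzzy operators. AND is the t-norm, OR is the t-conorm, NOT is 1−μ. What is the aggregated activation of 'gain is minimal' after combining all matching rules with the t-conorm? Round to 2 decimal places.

R1: medium=0.30, quiet=0.10; AND[min(a, b)] → w = 0.10
R2: quiet=0.10 → w = 0.10
R3: low=0.81, nominal=0.45; AND[min(a, b)] → w = 0.45
R4: ¬high=1−0.72=0.28, low=0.81; OR[max(a, b)] → w = 0.81
R5: nominal=0.45, high=0.72; AND[min(a, b)] → w = 0.45
Rules with consequent 'minimal': {R2, R4} → strengths 0.10, 0.81
Aggregate via t-conorm [max(a, b)]: 0.81

0.81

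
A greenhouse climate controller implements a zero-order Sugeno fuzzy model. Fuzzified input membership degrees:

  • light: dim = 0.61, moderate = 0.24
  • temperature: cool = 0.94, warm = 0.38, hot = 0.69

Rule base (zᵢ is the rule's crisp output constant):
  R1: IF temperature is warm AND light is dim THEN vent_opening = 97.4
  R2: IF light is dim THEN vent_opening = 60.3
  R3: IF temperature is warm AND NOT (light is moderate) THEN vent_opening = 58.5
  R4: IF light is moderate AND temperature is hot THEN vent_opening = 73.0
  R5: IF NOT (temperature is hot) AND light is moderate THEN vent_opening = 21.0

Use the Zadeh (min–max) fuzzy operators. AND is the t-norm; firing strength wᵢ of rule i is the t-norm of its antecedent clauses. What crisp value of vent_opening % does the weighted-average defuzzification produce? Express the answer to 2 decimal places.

64.10

R1 (z=97.4): warm=0.38, dim=0.61; AND[min(a, b)] → w = 0.38
R2 (z=60.3): dim=0.61 → w = 0.61
R3 (z=58.5): warm=0.38, ¬moderate=1−0.24=0.76; AND[min(a, b)] → w = 0.38
R4 (z=73.0): moderate=0.24, hot=0.69; AND[min(a, b)] → w = 0.24
R5 (z=21.0): ¬hot=1−0.69=0.31, moderate=0.24; AND[min(a, b)] → w = 0.24
Weighted average = (0.38·97.4 + 0.61·60.3 + 0.38·58.5 + 0.24·73.0 + 0.24·21.0) / (0.38 + 0.61 + 0.38 + 0.24 + 0.24)
  = 118.5850 / 1.8500 = 64.10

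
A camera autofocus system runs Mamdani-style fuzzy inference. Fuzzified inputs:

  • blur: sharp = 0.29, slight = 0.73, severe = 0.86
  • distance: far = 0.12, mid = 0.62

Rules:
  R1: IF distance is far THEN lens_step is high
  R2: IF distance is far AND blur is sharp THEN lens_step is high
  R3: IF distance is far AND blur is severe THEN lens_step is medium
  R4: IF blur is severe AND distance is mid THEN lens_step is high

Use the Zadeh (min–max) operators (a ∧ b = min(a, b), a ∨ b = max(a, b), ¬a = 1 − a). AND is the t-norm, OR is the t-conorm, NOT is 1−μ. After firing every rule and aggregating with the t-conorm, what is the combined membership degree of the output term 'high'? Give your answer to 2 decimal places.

R1: far=0.12 → w = 0.12
R2: far=0.12, sharp=0.29; AND[min(a, b)] → w = 0.12
R3: far=0.12, severe=0.86; AND[min(a, b)] → w = 0.12
R4: severe=0.86, mid=0.62; AND[min(a, b)] → w = 0.62
Rules with consequent 'high': {R1, R2, R4} → strengths 0.12, 0.12, 0.62
Aggregate via t-conorm [max(a, b)]: 0.62

0.62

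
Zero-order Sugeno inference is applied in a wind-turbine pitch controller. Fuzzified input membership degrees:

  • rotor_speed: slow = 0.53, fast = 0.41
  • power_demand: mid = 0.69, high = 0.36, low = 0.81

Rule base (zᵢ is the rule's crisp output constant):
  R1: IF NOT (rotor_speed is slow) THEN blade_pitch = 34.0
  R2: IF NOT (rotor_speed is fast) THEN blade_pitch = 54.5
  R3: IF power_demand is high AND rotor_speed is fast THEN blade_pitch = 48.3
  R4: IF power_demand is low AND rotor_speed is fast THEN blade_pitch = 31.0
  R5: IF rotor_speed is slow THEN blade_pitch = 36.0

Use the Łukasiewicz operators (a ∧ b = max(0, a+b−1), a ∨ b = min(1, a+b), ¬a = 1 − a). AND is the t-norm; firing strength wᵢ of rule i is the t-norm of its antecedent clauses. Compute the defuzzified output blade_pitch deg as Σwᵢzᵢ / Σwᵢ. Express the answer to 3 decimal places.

R1 (z=34.0): ¬slow=1−0.53=0.47 → w = 0.47
R2 (z=54.5): ¬fast=1−0.41=0.59 → w = 0.59
R3 (z=48.3): high=0.36, fast=0.41; AND[max(0, a+b−1)] → w = 0.00
R4 (z=31.0): low=0.81, fast=0.41; AND[max(0, a+b−1)] → w = 0.22
R5 (z=36.0): slow=0.53 → w = 0.53
Weighted average = (0.47·34.0 + 0.59·54.5 + 0.00·48.3 + 0.22·31.0 + 0.53·36.0) / (0.47 + 0.59 + 0.00 + 0.22 + 0.53)
  = 74.0350 / 1.8100 = 40.903

40.903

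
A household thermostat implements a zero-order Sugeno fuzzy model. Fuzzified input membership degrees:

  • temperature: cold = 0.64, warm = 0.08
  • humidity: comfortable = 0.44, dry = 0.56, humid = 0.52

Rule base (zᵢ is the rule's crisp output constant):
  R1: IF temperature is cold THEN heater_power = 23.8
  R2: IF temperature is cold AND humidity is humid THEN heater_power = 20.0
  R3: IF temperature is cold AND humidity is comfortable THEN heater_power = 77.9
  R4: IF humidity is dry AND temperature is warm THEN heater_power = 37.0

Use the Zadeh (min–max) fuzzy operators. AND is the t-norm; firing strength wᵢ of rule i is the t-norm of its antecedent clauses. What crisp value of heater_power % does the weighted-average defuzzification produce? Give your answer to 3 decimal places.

R1 (z=23.8): cold=0.64 → w = 0.64
R2 (z=20.0): cold=0.64, humid=0.52; AND[min(a, b)] → w = 0.52
R3 (z=77.9): cold=0.64, comfortable=0.44; AND[min(a, b)] → w = 0.44
R4 (z=37.0): dry=0.56, warm=0.08; AND[min(a, b)] → w = 0.08
Weighted average = (0.64·23.8 + 0.52·20.0 + 0.44·77.9 + 0.08·37.0) / (0.64 + 0.52 + 0.44 + 0.08)
  = 62.8680 / 1.6800 = 37.421

37.421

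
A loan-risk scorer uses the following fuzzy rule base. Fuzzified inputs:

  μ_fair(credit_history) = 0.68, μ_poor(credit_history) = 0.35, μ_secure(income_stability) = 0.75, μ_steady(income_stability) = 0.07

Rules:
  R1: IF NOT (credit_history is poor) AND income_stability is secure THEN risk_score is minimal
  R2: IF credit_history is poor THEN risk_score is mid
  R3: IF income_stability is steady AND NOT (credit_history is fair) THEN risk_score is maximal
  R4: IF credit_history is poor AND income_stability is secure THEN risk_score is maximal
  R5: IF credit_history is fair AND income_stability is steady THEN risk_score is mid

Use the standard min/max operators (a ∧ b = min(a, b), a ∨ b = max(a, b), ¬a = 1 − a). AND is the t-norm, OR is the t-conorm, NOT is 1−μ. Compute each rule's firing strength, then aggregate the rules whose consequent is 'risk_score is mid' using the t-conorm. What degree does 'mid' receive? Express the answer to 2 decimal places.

R1: ¬poor=1−0.35=0.65, secure=0.75; AND[min(a, b)] → w = 0.65
R2: poor=0.35 → w = 0.35
R3: steady=0.07, ¬fair=1−0.68=0.32; AND[min(a, b)] → w = 0.07
R4: poor=0.35, secure=0.75; AND[min(a, b)] → w = 0.35
R5: fair=0.68, steady=0.07; AND[min(a, b)] → w = 0.07
Rules with consequent 'mid': {R2, R5} → strengths 0.35, 0.07
Aggregate via t-conorm [max(a, b)]: 0.35

0.35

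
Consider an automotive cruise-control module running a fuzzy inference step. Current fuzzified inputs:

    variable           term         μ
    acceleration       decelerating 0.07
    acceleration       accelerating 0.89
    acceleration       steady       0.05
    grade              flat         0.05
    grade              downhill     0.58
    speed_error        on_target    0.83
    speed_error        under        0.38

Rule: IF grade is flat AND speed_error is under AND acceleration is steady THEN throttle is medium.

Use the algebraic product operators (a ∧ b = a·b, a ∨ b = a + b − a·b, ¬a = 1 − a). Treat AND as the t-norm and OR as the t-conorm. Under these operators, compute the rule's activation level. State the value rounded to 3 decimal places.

0.001

firing strength: flat=0.05, under=0.38, steady=0.05; AND[a·b] → w = 0.0010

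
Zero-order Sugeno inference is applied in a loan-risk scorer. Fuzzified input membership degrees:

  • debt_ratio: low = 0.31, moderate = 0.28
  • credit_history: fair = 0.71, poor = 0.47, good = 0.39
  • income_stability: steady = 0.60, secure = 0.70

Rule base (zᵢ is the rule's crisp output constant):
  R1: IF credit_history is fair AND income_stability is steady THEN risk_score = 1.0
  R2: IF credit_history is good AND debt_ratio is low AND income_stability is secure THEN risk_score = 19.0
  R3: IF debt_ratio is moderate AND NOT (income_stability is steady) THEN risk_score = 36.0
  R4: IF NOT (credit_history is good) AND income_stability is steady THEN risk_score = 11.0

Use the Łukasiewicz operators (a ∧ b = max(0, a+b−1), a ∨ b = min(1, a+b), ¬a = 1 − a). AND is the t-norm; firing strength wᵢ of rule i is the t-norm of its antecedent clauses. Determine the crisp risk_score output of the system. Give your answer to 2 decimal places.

5.04

R1 (z=1.0): fair=0.71, steady=0.60; AND[max(0, a+b−1)] → w = 0.31
R2 (z=19.0): good=0.39, low=0.31, secure=0.70; AND[max(0, a+b−1)] → w = 0.00
R3 (z=36.0): moderate=0.28, ¬steady=1−0.60=0.40; AND[max(0, a+b−1)] → w = 0.00
R4 (z=11.0): ¬good=1−0.39=0.61, steady=0.60; AND[max(0, a+b−1)] → w = 0.21
Weighted average = (0.31·1.0 + 0.00·19.0 + 0.00·36.0 + 0.21·11.0) / (0.31 + 0.00 + 0.00 + 0.21)
  = 2.6200 / 0.5200 = 5.04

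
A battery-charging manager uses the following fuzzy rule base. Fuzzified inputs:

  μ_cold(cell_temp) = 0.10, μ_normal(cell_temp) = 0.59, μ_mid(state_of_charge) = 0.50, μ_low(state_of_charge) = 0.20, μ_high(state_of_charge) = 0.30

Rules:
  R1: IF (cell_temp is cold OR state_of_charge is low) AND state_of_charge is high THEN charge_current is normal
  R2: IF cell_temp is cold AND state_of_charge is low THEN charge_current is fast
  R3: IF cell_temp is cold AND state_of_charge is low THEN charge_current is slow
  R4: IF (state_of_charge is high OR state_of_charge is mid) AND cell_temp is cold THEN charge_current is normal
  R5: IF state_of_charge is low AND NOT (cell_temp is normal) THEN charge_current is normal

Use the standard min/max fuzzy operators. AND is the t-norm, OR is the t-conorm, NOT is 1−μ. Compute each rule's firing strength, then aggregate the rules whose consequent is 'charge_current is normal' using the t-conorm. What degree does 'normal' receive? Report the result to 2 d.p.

0.20

R1: (cold=0.10 OR low=0.20) = 0.20; AND[min(a, b)] with high=0.30 → w = 0.20
R2: cold=0.10, low=0.20; AND[min(a, b)] → w = 0.10
R3: cold=0.10, low=0.20; AND[min(a, b)] → w = 0.10
R4: (high=0.30 OR mid=0.50) = 0.50; AND[min(a, b)] with cold=0.10 → w = 0.10
R5: low=0.20, ¬normal=1−0.59=0.41; AND[min(a, b)] → w = 0.20
Rules with consequent 'normal': {R1, R4, R5} → strengths 0.20, 0.10, 0.20
Aggregate via t-conorm [max(a, b)]: 0.20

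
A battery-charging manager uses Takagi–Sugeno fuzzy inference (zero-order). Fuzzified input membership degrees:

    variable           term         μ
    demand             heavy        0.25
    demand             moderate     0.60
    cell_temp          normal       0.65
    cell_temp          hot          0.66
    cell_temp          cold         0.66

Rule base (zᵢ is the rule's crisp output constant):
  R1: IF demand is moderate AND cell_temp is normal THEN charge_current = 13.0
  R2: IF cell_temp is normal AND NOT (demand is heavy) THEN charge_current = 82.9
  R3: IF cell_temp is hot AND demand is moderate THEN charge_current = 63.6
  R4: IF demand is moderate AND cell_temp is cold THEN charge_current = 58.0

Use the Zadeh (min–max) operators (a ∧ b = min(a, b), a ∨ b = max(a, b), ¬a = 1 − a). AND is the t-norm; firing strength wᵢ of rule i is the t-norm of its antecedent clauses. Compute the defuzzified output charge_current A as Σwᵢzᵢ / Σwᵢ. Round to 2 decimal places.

54.96

R1 (z=13.0): moderate=0.60, normal=0.65; AND[min(a, b)] → w = 0.60
R2 (z=82.9): normal=0.65, ¬heavy=1−0.25=0.75; AND[min(a, b)] → w = 0.65
R3 (z=63.6): hot=0.66, moderate=0.60; AND[min(a, b)] → w = 0.60
R4 (z=58.0): moderate=0.60, cold=0.66; AND[min(a, b)] → w = 0.60
Weighted average = (0.60·13.0 + 0.65·82.9 + 0.60·63.6 + 0.60·58.0) / (0.60 + 0.65 + 0.60 + 0.60)
  = 134.6450 / 2.4500 = 54.96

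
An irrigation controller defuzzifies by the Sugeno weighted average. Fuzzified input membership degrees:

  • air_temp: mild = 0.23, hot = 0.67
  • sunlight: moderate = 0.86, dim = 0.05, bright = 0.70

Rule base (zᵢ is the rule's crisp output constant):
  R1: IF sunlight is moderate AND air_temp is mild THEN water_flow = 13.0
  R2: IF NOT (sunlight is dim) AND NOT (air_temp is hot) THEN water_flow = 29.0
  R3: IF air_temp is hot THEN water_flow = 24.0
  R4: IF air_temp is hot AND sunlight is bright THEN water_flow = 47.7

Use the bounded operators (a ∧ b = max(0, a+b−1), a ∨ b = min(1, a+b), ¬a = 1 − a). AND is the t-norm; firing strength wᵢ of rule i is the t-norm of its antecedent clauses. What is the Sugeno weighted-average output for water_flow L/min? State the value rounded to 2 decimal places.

30.51

R1 (z=13.0): moderate=0.86, mild=0.23; AND[max(0, a+b−1)] → w = 0.09
R2 (z=29.0): ¬dim=1−0.05=0.95, ¬hot=1−0.67=0.33; AND[max(0, a+b−1)] → w = 0.28
R3 (z=24.0): hot=0.67 → w = 0.67
R4 (z=47.7): hot=0.67, bright=0.70; AND[max(0, a+b−1)] → w = 0.37
Weighted average = (0.09·13.0 + 0.28·29.0 + 0.67·24.0 + 0.37·47.7) / (0.09 + 0.28 + 0.67 + 0.37)
  = 43.0190 / 1.4100 = 30.51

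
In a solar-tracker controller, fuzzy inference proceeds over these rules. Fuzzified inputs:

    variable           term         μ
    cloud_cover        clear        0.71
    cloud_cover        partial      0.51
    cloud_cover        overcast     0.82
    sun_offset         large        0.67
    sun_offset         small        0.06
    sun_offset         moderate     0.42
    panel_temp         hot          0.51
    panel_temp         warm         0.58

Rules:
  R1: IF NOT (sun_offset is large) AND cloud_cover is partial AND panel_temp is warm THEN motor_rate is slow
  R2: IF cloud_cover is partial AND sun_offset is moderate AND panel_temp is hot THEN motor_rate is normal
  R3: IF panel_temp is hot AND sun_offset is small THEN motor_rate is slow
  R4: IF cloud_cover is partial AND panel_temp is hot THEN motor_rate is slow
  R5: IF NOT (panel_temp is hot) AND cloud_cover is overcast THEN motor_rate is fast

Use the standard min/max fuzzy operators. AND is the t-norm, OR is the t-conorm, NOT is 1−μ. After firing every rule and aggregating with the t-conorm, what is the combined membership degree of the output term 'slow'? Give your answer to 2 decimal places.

R1: ¬large=1−0.67=0.33, partial=0.51, warm=0.58; AND[min(a, b)] → w = 0.33
R2: partial=0.51, moderate=0.42, hot=0.51; AND[min(a, b)] → w = 0.42
R3: hot=0.51, small=0.06; AND[min(a, b)] → w = 0.06
R4: partial=0.51, hot=0.51; AND[min(a, b)] → w = 0.51
R5: ¬hot=1−0.51=0.49, overcast=0.82; AND[min(a, b)] → w = 0.49
Rules with consequent 'slow': {R1, R3, R4} → strengths 0.33, 0.06, 0.51
Aggregate via t-conorm [max(a, b)]: 0.51

0.51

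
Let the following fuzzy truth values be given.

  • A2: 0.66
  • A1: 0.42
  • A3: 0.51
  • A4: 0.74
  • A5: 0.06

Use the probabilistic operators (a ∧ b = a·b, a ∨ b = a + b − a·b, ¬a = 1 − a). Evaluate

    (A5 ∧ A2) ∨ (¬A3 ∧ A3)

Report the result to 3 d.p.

A5 ∧ A2 = a·b on (0.0600, 0.6600) = 0.0396
¬A3 = 1 − 0.5100 = 0.4900
¬A3 ∧ A3 = a·b on (0.4900, 0.5100) = 0.2499
(A5 ∧ A2) ∨ (¬A3 ∧ A3) = a + b − a·b on (0.0396, 0.2499) = 0.2796

0.280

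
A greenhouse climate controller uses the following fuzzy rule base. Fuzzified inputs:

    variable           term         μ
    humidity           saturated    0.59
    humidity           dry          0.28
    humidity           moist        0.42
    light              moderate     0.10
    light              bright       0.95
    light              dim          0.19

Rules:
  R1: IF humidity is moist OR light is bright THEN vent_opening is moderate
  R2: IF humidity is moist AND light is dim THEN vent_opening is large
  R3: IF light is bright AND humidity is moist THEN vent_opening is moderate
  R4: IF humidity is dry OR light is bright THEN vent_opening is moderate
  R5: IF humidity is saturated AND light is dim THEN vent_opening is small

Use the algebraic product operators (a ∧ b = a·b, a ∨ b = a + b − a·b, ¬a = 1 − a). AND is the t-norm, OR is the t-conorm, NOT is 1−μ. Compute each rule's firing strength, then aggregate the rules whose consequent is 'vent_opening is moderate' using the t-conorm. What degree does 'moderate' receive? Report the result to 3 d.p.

R1: moist=0.42, bright=0.95; OR[a + b − a·b] → w = 0.9710
R2: moist=0.42, dim=0.19; AND[a·b] → w = 0.0798
R3: bright=0.95, moist=0.42; AND[a·b] → w = 0.3990
R4: dry=0.28, bright=0.95; OR[a + b − a·b] → w = 0.9640
R5: saturated=0.59, dim=0.19; AND[a·b] → w = 0.1121
Rules with consequent 'moderate': {R1, R3, R4} → strengths 0.9710, 0.3990, 0.9640
Aggregate via t-conorm [a + b − a·b]: 0.9994

0.999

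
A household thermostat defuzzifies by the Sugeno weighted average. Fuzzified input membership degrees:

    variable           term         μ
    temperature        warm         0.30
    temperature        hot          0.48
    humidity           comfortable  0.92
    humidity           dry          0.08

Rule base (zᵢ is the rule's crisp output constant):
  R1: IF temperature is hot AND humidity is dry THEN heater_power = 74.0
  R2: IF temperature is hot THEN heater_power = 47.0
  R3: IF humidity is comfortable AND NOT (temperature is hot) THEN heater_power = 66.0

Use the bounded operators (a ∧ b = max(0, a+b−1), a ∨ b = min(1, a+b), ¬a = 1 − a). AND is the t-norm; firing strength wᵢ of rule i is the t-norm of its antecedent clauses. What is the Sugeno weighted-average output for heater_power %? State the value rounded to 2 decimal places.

56.09

R1 (z=74.0): hot=0.48, dry=0.08; AND[max(0, a+b−1)] → w = 0.00
R2 (z=47.0): hot=0.48 → w = 0.48
R3 (z=66.0): comfortable=0.92, ¬hot=1−0.48=0.52; AND[max(0, a+b−1)] → w = 0.44
Weighted average = (0.00·74.0 + 0.48·47.0 + 0.44·66.0) / (0.00 + 0.48 + 0.44)
  = 51.6000 / 0.9200 = 56.09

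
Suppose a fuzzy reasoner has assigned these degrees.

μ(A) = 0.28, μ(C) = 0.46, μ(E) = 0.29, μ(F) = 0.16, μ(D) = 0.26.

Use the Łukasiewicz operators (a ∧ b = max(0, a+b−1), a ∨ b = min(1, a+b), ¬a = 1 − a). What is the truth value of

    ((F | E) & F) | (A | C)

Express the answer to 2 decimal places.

F | E = min(1, a+b) on (0.16, 0.29) = 0.45
(F | E) & F = max(0, a+b−1) on (0.45, 0.16) = 0.00
A | C = min(1, a+b) on (0.28, 0.46) = 0.74
((F | E) & F) | (A | C) = min(1, a+b) on (0.00, 0.74) = 0.74

0.74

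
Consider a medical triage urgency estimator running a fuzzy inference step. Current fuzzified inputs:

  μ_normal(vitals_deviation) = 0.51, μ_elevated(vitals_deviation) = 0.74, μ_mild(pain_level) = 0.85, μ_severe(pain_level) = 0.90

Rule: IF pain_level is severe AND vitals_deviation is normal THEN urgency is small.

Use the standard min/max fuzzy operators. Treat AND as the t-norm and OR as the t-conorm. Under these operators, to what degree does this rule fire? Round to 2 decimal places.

firing strength: severe=0.90, normal=0.51; AND[min(a, b)] → w = 0.51

0.51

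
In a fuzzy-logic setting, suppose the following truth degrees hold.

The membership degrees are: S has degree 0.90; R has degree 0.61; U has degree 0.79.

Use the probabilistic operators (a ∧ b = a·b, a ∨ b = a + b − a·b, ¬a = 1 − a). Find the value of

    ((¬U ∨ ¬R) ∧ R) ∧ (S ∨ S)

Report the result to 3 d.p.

¬U = 1 − 0.7900 = 0.2100
¬R = 1 − 0.6100 = 0.3900
¬U ∨ ¬R = a + b − a·b on (0.2100, 0.3900) = 0.5181
(¬U ∨ ¬R) ∧ R = a·b on (0.5181, 0.6100) = 0.3160
S ∨ S = a + b − a·b on (0.9000, 0.9000) = 0.9900
((¬U ∨ ¬R) ∧ R) ∧ (S ∨ S) = a·b on (0.3160, 0.9900) = 0.3129

0.313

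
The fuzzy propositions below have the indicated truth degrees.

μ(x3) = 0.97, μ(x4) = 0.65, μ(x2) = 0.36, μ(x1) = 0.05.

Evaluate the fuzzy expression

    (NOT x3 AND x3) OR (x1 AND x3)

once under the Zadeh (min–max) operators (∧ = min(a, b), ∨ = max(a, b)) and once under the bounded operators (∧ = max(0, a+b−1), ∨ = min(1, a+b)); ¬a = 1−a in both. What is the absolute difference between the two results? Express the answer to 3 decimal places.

Under Zadeh (min–max):
  NOT x3 = 1 − 0.97 = 0.03
  NOT x3 AND x3 = min(a, b) on (0.03, 0.97) = 0.03
  x1 AND x3 = min(a, b) on (0.05, 0.97) = 0.05
  (NOT x3 AND x3) OR (x1 AND x3) = max(a, b) on (0.03, 0.05) = 0.05
  → value = 0.0500
Under bounded:
  NOT x3 = 1 − 0.97 = 0.03
  NOT x3 AND x3 = max(0, a+b−1) on (0.03, 0.97) = 0.00
  x1 AND x3 = max(0, a+b−1) on (0.05, 0.97) = 0.02
  (NOT x3 AND x3) OR (x1 AND x3) = min(1, a+b) on (0.00, 0.02) = 0.02
  → value = 0.0200
|0.0500 − 0.0200| = 0.030

0.030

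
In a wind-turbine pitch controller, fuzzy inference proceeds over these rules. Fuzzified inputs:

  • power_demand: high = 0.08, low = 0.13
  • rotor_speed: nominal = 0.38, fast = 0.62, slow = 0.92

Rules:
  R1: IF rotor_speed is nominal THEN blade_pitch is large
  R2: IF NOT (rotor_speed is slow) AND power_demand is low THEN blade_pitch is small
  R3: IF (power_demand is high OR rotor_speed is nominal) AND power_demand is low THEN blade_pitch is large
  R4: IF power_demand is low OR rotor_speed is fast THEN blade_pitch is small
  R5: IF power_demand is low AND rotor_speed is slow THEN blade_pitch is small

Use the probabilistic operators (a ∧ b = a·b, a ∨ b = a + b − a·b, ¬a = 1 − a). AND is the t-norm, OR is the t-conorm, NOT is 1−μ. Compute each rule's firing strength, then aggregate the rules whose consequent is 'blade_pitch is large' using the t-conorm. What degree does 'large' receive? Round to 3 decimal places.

R1: nominal=0.38 → w = 0.3800
R2: ¬slow=1−0.92=0.08, low=0.13; AND[a·b] → w = 0.0104
R3: (high=0.08 OR nominal=0.38) = 0.4296; AND[a·b] with low=0.13 → w = 0.0558
R4: low=0.13, fast=0.62; OR[a + b − a·b] → w = 0.6694
R5: low=0.13, slow=0.92; AND[a·b] → w = 0.1196
Rules with consequent 'large': {R1, R3} → strengths 0.3800, 0.0558
Aggregate via t-conorm [a + b − a·b]: 0.4146

0.415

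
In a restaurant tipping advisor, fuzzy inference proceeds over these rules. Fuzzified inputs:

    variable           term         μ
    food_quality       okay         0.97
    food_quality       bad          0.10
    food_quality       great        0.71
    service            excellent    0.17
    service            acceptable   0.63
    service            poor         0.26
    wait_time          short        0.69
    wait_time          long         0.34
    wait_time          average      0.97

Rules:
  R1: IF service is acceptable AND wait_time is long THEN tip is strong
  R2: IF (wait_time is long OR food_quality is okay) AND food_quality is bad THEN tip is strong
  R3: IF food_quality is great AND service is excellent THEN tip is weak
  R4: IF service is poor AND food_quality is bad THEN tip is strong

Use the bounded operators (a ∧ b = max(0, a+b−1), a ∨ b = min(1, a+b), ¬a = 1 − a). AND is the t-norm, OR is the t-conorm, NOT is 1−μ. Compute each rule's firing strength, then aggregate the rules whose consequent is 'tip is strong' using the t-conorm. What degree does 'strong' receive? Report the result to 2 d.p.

0.10

R1: acceptable=0.63, long=0.34; AND[max(0, a+b−1)] → w = 0.00
R2: (long=0.34 OR okay=0.97) = 1.00; AND[max(0, a+b−1)] with bad=0.10 → w = 0.10
R3: great=0.71, excellent=0.17; AND[max(0, a+b−1)] → w = 0.00
R4: poor=0.26, bad=0.10; AND[max(0, a+b−1)] → w = 0.00
Rules with consequent 'strong': {R1, R2, R4} → strengths 0.00, 0.10, 0.00
Aggregate via t-conorm [min(1, a+b)]: 0.10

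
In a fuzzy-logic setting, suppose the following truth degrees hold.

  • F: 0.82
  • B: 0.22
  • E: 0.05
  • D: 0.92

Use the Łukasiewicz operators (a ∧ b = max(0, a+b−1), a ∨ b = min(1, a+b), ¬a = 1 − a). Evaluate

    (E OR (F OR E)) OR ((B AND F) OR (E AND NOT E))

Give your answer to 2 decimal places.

0.96

F OR E = min(1, a+b) on (0.82, 0.05) = 0.87
E OR (F OR E) = min(1, a+b) on (0.05, 0.87) = 0.92
B AND F = max(0, a+b−1) on (0.22, 0.82) = 0.04
NOT E = 1 − 0.05 = 0.95
E AND NOT E = max(0, a+b−1) on (0.05, 0.95) = 0.00
(B AND F) OR (E AND NOT E) = min(1, a+b) on (0.04, 0.00) = 0.04
(E OR (F OR E)) OR ((B AND F) OR (E AND NOT E)) = min(1, a+b) on (0.92, 0.04) = 0.96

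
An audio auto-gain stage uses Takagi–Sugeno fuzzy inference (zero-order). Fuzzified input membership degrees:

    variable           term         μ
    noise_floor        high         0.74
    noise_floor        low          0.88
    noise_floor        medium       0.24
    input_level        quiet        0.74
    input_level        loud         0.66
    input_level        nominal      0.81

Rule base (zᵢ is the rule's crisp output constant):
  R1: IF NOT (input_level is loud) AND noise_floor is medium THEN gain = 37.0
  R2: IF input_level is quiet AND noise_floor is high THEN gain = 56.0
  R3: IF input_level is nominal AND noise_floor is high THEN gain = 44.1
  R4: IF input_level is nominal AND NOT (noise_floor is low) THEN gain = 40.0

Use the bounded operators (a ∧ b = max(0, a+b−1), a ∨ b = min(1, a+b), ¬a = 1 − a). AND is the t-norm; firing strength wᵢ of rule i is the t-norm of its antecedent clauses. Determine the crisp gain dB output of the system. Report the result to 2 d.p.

R1 (z=37.0): ¬loud=1−0.66=0.34, medium=0.24; AND[max(0, a+b−1)] → w = 0.00
R2 (z=56.0): quiet=0.74, high=0.74; AND[max(0, a+b−1)] → w = 0.48
R3 (z=44.1): nominal=0.81, high=0.74; AND[max(0, a+b−1)] → w = 0.55
R4 (z=40.0): nominal=0.81, ¬low=1−0.88=0.12; AND[max(0, a+b−1)] → w = 0.00
Weighted average = (0.00·37.0 + 0.48·56.0 + 0.55·44.1 + 0.00·40.0) / (0.00 + 0.48 + 0.55 + 0.00)
  = 51.1350 / 1.0300 = 49.65

49.65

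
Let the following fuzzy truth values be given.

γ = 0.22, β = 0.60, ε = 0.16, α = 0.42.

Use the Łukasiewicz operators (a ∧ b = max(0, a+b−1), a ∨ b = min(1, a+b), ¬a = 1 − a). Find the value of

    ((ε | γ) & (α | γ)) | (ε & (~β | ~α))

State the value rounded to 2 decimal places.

0.16

ε | γ = min(1, a+b) on (0.16, 0.22) = 0.38
α | γ = min(1, a+b) on (0.42, 0.22) = 0.64
(ε | γ) & (α | γ) = max(0, a+b−1) on (0.38, 0.64) = 0.02
~β = 1 − 0.60 = 0.40
~α = 1 − 0.42 = 0.58
~β | ~α = min(1, a+b) on (0.40, 0.58) = 0.98
ε & (~β | ~α) = max(0, a+b−1) on (0.16, 0.98) = 0.14
((ε | γ) & (α | γ)) | (ε & (~β | ~α)) = min(1, a+b) on (0.02, 0.14) = 0.16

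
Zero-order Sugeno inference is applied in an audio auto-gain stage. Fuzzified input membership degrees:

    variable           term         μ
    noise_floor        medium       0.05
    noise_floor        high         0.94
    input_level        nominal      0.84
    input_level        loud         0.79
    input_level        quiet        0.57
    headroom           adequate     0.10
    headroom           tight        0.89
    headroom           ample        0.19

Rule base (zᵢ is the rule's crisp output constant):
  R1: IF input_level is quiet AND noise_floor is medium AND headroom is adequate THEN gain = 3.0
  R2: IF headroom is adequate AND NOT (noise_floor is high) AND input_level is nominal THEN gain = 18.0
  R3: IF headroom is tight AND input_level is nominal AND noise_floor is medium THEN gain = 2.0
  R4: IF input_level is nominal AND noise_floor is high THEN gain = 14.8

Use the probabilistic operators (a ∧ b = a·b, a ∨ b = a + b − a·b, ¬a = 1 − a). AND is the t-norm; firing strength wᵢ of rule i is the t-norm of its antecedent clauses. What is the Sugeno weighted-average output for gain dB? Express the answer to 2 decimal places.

R1 (z=3.0): quiet=0.57, medium=0.05, adequate=0.10; AND[a·b] → w = 0.0029
R2 (z=18.0): adequate=0.10, ¬high=1−0.94=0.06, nominal=0.84; AND[a·b] → w = 0.0050
R3 (z=2.0): tight=0.89, nominal=0.84, medium=0.05; AND[a·b] → w = 0.0374
R4 (z=14.8): nominal=0.84, high=0.94; AND[a·b] → w = 0.7896
Weighted average = (0.0029·3.0 + 0.0050·18.0 + 0.0374·2.0 + 0.7896·14.8) / (0.0029 + 0.0050 + 0.0374 + 0.7896)
  = 11.8601 / 0.8349 = 14.21

14.21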